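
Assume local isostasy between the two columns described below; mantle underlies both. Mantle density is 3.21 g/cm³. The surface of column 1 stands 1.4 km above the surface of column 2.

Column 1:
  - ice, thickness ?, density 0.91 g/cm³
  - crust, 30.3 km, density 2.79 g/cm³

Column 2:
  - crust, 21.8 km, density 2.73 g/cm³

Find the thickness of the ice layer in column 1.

0.97 km

Take the compensation level at the base of the deeper column (depth z_c below the surface of column 1) and equate Σ ρ_i t_i down to z_c; mantle fills any gap and the z_c terms cancel.
Column 1: x×0.91 + 30.3×2.79 + (z_c − 30.3 − x)×3.21
Column 2: 1.4×0 + 21.8×2.73 + (z_c − 1.4 − 21.8)×3.21
The z_c×3.21 term appears on both sides and cancels. Collect the known terms of each column as K = Σ(ρt)_known − 3.21 × (depth of known layers): K_1 = 84.537 − 3.21×30.3 = −12.726; K_2 = 59.514 − 3.21×(1.4 + 21.8) = −14.958.
Balance: K_1 − x×(3.21 − 0.91) = K_2, so x = (K_1 − K_2)/(3.21 − 0.91) = 2.232/2.3 = 0.97 km.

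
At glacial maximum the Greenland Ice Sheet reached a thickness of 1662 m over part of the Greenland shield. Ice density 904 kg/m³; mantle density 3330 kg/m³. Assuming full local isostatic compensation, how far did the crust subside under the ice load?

Isostatic balance requires: the ice load ρ_ice t is balanced by mantle displaced below, ρ_m s.
s = t ρ_ice / ρ_m = 1662 m × 904/3330 = 451 m.

451 m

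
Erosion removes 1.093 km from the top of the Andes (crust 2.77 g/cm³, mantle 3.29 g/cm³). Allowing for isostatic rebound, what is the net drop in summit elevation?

0.173 km

Rebound u = e ρ_c/ρ_m = 1.093 km × 2.77/3.29 = 0.9202 km.
Net surface drop = e − u = 1.093 km − 0.9202 km = e (ρ_m − ρ_c)/ρ_m = 0.173 km.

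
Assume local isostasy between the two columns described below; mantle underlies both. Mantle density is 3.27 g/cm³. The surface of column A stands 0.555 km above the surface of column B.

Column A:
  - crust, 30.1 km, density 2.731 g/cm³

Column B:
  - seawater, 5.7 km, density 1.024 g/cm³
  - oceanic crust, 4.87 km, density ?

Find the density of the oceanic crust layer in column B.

Take the compensation level at the base of the deeper column (depth z_c below the surface of column A) and equate Σ ρ_i t_i down to z_c; mantle fills any gap and the z_c terms cancel.
Column A: 30.1×2.731 + (z_c − 30.1)×3.27
Column B: 0.555×0 + 5.7×1.024 + 4.87×ρ + (z_c − 0.555 − 10.57)×3.27
The z_c×3.27 term appears on both sides and cancels. Collect the known terms of each column as K = Σ(ρt)_known − 3.27 × (depth of known layers): K_A = 82.2031 − 3.27×30.1 = −16.2239; K_B = 5.8368 − 3.27×(0.555 + 10.57) = −30.54195.
Balance: K_A = K_B + 4.87×ρ, so ρ = (K_A − K_B)/4.87 = 14.318/4.87 = 2.94 g/cm³.

2.94 g/cm³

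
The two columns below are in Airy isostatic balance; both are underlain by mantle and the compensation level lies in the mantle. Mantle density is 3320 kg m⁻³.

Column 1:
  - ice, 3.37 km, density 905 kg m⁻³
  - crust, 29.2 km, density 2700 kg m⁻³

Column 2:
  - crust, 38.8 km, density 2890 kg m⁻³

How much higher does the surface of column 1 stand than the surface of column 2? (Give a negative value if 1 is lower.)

2.88 km

For any compensation level in the mantle, the mantle terms cancel and isostasy reduces to e = (Σt_1 − Σt_2) − (Σ(ρt)_1 − Σ(ρt)_2) / ρ_m.
Σt_1 = 32.57 km; Σt_2 = 38.8 km; Σ(ρt)_1 = 81889.85; Σ(ρt)_2 = 112132 (in km·kg m⁻³).
e = (32.57 − 38.8) − (81889.85 − 112132) / 3320 = 2.88 km.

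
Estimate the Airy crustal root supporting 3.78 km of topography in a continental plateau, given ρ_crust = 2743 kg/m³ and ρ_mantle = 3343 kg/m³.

17.3 km

In Airy isostatic equilibrium: the weight of the topography is balanced by the buoyancy of the root, ρ_c h = (ρ_m − ρ_c) r.
r = h · ρ_c / (ρ_m − ρ_c) = 3.78 km × 2743 / (3343 − 2743) = 17.3 km.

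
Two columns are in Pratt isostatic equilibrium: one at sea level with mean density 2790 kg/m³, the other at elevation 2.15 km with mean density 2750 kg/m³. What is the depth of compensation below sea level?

ρ_ref D = ρ (D + h) → D (ρ_ref − ρ) = ρ h.
D = ρ h/(ρ_ref − ρ) = 2750 × 2.15 km/(2790 − 2750) = 148 km.

148 km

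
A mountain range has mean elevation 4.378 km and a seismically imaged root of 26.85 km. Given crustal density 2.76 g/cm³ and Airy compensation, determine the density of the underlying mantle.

Airy balance: ρ_c h = (ρ_m − ρ_c) r → ρ_m = ρ_c (1 + h/r).
ρ_m = 2.76 × (1 + 4.378 km/26.85 km) = 3.21 g/cm³.

3.21 g/cm³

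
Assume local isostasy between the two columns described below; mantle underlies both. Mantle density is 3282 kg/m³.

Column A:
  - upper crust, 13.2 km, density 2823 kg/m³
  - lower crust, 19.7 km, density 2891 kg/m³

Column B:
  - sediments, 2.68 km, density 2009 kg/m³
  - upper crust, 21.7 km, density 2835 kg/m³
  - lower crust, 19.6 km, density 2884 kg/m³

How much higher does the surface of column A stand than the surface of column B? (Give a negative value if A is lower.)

−2.18 km

For any compensation level in the mantle, the mantle terms cancel and isostasy reduces to e = (Σt_A − Σt_B) − (Σ(ρt)_A − Σ(ρt)_B) / ρ_m.
Σt_A = 32.9 km; Σt_B = 43.98 km; Σ(ρt)_A = 94216.3; Σ(ρt)_B = 123430.02 (in km·kg/m³).
e = (32.9 − 43.98) − (94216.3 − 123430.02) / 3282 = −2.18 km.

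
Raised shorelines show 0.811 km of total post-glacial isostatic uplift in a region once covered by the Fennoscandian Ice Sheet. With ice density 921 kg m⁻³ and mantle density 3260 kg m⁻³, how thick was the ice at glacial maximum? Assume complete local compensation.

u = t ρ_ice/ρ_m → t = u ρ_m/ρ_ice = 0.811 km × 3260/921 = 2.87 km.

2.87 km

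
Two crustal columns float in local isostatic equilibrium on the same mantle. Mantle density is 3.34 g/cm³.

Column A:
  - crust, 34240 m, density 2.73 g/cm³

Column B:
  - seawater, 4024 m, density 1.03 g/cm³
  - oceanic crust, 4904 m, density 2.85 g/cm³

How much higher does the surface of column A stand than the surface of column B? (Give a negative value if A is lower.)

2750 m

For any compensation level in the mantle, the mantle terms cancel and isostasy reduces to e = (Σt_A − Σt_B) − (Σ(ρt)_A − Σ(ρt)_B) / ρ_m.
Σt_A = 34240 m; Σt_B = 8928 m; Σ(ρt)_A = 93475.2; Σ(ρt)_B = 18121.12 (in m·g/cm³).
e = (34240 − 8928) − (93475.2 − 18121.12) / 3.34 = 2750 m.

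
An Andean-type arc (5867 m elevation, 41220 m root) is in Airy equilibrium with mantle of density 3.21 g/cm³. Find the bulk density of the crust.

2.81 g/cm³

ρ_c h = (ρ_m − ρ_c) r → ρ_c (h + r) = ρ_m r → ρ_c = ρ_m r / (h + r).
ρ_c = 3.21 × 41220 m / (5867 m + 41220 m) = 2.81 g/cm³.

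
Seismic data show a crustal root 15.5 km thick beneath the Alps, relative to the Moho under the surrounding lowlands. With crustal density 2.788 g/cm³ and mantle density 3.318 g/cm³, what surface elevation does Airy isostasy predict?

2.95 km

Balancing pressure at the compensation depth: ρ_c h = (ρ_m − ρ_c) r.
h = r (ρ_m − ρ_c) / ρ_c = 15.5 km × (3.318 − 2.788) / 2.788 = 2.95 km.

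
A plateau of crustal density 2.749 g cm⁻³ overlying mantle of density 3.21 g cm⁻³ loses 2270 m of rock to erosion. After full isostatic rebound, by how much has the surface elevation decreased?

Rebound u = e ρ_c/ρ_m = 2270 m × 2.749/3.21 = 1944 m.
Net surface drop = e − u = 2270 m − 1944 m = e (ρ_m − ρ_c)/ρ_m = 326 m.

326 m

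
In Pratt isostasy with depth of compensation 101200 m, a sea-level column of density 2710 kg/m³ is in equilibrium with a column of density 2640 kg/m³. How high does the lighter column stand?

ρ_ref D = ρ (D + h) → h = D (ρ_ref − ρ)/ρ.
h = 101200 m × (2710 − 2640)/2640 = 2680 m.

2680 m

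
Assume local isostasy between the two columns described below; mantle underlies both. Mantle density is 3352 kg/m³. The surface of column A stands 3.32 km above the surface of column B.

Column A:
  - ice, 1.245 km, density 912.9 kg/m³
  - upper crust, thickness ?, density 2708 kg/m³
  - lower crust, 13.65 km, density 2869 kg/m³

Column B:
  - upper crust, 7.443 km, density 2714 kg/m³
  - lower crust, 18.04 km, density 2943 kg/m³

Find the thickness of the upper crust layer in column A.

21.2 km

Take the compensation level at the base of the deeper column (depth z_c below the surface of column A) and equate Σ ρ_i t_i down to z_c; mantle fills any gap and the z_c terms cancel.
Column A: 1.245×912.9 + x×2708 + 13.65×2869 + (z_c − 14.895 − x)×3352
Column B: 3.32×0 + 7.443×2714 + 18.04×2943 + (z_c − 3.32 − 25.483)×3352
The z_c×3352 term appears on both sides and cancels. Collect the known terms of each column as K = Σ(ρt)_known − 3352 × (depth of known layers): K_A = 40298.4105 − 3352×14.895 = −9629.6295; K_B = 73292.022 − 3352×(3.32 + 25.483) = −23255.634.
Balance: K_A − x×(3352 − 2708) = K_B, so x = (K_A − K_B)/(3352 − 2708) = 13626/644 = 21.2 km.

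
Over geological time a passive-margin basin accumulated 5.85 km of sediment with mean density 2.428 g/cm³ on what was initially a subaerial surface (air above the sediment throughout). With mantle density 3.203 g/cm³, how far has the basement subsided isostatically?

4.43 km

Subaerial load: s = t ρ_sed / ρ_m = 5.85 km × 2.428/3.203 = 4.43 km.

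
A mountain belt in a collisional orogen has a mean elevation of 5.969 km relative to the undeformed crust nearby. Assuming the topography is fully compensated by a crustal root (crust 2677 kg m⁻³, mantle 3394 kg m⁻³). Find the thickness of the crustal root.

In Airy isostatic equilibrium: the weight of the topography is balanced by the buoyancy of the root, ρ_c h = (ρ_m − ρ_c) r.
r = h · ρ_c / (ρ_m − ρ_c) = 5.969 km × 2677 / (3394 − 2677) = 22.3 km.

22.3 km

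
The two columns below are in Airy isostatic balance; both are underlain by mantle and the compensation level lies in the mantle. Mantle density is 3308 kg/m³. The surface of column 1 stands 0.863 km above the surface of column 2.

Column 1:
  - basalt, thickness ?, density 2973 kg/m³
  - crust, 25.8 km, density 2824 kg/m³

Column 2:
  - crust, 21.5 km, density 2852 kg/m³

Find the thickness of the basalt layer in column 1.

0.512 km

Take the compensation level at the base of the deeper column (depth z_c below the surface of column 1) and equate Σ ρ_i t_i down to z_c; mantle fills any gap and the z_c terms cancel.
Column 1: x×2973 + 25.8×2824 + (z_c − 25.8 − x)×3308
Column 2: 0.863×0 + 21.5×2852 + (z_c − 0.863 − 21.5)×3308
The z_c×3308 term appears on both sides and cancels. Collect the known terms of each column as K = Σ(ρt)_known − 3308 × (depth of known layers): K_1 = 72859.2 − 3308×25.8 = −12487.2; K_2 = 61318 − 3308×(0.863 + 21.5) = −12658.804.
Balance: K_1 − x×(3308 − 2973) = K_2, so x = (K_1 − K_2)/(3308 − 2973) = 171.604/335 = 0.512 km.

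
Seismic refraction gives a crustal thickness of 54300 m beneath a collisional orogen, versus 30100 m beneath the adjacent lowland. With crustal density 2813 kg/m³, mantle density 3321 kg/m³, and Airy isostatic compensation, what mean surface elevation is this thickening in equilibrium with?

3700 m

Excess crust Δ = 54300 m − 30100 m = 24200 m, split between elevation h and root r with h + r = Δ.
Airy balance ρ_c h = (ρ_m − ρ_c) r gives r = h ρ_c/(ρ_m − ρ_c), so h (1 + ρ_c/(ρ_m − ρ_c)) = Δ, i.e. h = Δ (ρ_m − ρ_c)/ρ_m.
h = 24200 m × 508/3321 = 3700 m.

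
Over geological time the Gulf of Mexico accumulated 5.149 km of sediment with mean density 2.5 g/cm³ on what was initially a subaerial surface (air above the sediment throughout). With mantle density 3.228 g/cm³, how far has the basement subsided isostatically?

3.99 km

Subaerial load: s = t ρ_sed / ρ_m = 5.149 km × 2.5/3.228 = 3.99 km.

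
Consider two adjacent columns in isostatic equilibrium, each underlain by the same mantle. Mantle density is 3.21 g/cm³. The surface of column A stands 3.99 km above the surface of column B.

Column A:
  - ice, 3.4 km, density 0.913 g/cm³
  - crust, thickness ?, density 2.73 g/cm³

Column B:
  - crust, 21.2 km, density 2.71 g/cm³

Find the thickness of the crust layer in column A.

Take the compensation level at the base of the deeper column (depth z_c below the surface of column A) and equate Σ ρ_i t_i down to z_c; mantle fills any gap and the z_c terms cancel.
Column A: 3.4×0.913 + x×2.73 + (z_c − 3.4 − x)×3.21
Column B: 3.99×0 + 21.2×2.71 + (z_c − 3.99 − 21.2)×3.21
The z_c×3.21 term appears on both sides and cancels. Collect the known terms of each column as K = Σ(ρt)_known − 3.21 × (depth of known layers): K_A = 3.1042 − 3.21×3.4 = −7.8098; K_B = 57.452 − 3.21×(3.99 + 21.2) = −23.4079.
Balance: K_A − x×(3.21 − 2.73) = K_B, so x = (K_A − K_B)/(3.21 − 2.73) = 15.5981/0.48 = 32.5 km.

32.5 km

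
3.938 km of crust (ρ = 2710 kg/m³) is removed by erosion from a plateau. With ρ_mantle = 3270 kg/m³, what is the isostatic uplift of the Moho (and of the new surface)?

3.26 km

Unloading: uplift u = e ρ_c/ρ_m = 3.938 km × 2710/3270 = 3.26 km.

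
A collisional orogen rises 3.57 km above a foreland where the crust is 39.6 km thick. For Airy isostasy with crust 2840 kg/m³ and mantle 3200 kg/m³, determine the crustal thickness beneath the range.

Root depth r = h ρ_c / (ρ_m − ρ_c) = 3.57 km × 2840 / 360 = 28.16 km.
Total thickness = T + h + r = 39.6 km + 3.57 km + 28.16 km = 71.3 km.

71.3 km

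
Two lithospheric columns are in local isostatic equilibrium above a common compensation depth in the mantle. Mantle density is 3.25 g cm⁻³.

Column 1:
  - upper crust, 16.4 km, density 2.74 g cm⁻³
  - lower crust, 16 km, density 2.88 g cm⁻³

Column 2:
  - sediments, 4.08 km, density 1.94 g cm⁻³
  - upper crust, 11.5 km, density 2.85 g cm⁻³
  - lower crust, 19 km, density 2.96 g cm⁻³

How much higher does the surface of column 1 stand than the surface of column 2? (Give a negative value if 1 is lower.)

For any compensation level in the mantle, the mantle terms cancel and isostasy reduces to e = (Σt_1 − Σt_2) − (Σ(ρt)_1 − Σ(ρt)_2) / ρ_m.
Σt_1 = 32.4 km; Σt_2 = 34.58 km; Σ(ρt)_1 = 91.016; Σ(ρt)_2 = 96.9302 (in km·g cm⁻³).
e = (32.4 − 34.58) − (91.016 − 96.9302) / 3.25 = −0.36 km.

−0.36 km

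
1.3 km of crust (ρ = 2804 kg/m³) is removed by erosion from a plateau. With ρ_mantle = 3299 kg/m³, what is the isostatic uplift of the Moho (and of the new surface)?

1.1 km

Unloading: uplift u = e ρ_c/ρ_m = 1.3 km × 2804/3299 = 1.1 km.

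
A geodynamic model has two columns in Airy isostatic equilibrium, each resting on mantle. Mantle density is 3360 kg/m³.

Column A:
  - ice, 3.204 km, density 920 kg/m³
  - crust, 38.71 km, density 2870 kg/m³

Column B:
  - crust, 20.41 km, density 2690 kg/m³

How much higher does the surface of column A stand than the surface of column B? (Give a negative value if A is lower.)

For any compensation level in the mantle, the mantle terms cancel and isostasy reduces to e = (Σt_A − Σt_B) − (Σ(ρt)_A − Σ(ρt)_B) / ρ_m.
Σt_A = 41.914 km; Σt_B = 20.41 km; Σ(ρt)_A = 114045.38; Σ(ρt)_B = 54902.9 (in km·kg/m³).
e = (41.914 − 20.41) − (114045.38 − 54902.9) / 3360 = 3.9 km.

3.9 km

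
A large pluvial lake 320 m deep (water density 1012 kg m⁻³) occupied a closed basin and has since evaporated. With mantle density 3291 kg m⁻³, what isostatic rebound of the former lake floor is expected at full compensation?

98.4 m

u = d ρ_w/ρ_m = 320 m × 1012/3291 = 98.4 m.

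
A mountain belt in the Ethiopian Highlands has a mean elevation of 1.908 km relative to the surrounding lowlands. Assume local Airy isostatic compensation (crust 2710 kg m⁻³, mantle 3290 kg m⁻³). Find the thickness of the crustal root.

Equating mass per unit area of the two columns: the weight of the topography is balanced by the buoyancy of the root, ρ_c h = (ρ_m − ρ_c) r.
r = h · ρ_c / (ρ_m − ρ_c) = 1.908 km × 2710 / (3290 − 2710) = 8.91 km.

8.91 km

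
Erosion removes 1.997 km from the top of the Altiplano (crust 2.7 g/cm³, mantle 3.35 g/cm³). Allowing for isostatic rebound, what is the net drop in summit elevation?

0.387 km

Rebound u = e ρ_c/ρ_m = 1.997 km × 2.7/3.35 = 1.61 km.
Net surface drop = e − u = 1.997 km − 1.61 km = e (ρ_m − ρ_c)/ρ_m = 0.387 km.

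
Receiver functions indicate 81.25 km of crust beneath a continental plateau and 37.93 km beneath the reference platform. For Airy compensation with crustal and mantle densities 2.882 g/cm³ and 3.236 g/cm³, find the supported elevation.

4.74 km

Excess crust Δ = 81.25 km − 37.93 km = 43.32 km, split between elevation h and root r with h + r = Δ.
Airy balance ρ_c h = (ρ_m − ρ_c) r gives r = h ρ_c/(ρ_m − ρ_c), so h (1 + ρ_c/(ρ_m − ρ_c)) = Δ, i.e. h = Δ (ρ_m − ρ_c)/ρ_m.
h = 43.32 km × 0.354/3.236 = 4.74 km.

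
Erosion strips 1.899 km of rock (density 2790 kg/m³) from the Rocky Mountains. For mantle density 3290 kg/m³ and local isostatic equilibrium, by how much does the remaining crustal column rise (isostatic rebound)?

1.61 km

Unloading: uplift u = e ρ_c/ρ_m = 1.899 km × 2790/3290 = 1.61 km.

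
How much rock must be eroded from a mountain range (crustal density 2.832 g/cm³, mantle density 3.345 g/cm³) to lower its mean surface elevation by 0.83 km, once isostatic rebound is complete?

5.41 km

Net drop Δ = e − u = e − e ρ_c/ρ_m = e (ρ_m − ρ_c)/ρ_m.
e = Δ ρ_m/(ρ_m − ρ_c) = 0.83 km × 3.345/0.513 = 5.41 km.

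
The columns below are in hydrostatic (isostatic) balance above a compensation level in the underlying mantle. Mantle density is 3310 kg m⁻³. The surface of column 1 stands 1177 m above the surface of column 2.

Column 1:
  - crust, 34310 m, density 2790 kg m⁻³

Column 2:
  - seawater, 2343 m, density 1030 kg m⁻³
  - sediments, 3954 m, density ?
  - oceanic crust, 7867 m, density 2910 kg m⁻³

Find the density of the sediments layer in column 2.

Take the compensation level at the base of the deeper column (depth z_c below the surface of column 1) and equate Σ ρ_i t_i down to z_c; mantle fills any gap and the z_c terms cancel.
Column 1: 34310×2790 + (z_c − 34310)×3310
Column 2: 1177×0 + 2343×1030 + 3954×ρ + 7867×2910 + (z_c − 1177 − 14164)×3310
The z_c×3310 term appears on both sides and cancels. Collect the known terms of each column as K = Σ(ρt)_known − 3310 × (depth of known layers): K_1 = 95724900 − 3310×34310 = −17841200; K_2 = 25306260 − 3310×(1177 + 14164) = −25472450.
Balance: K_1 = K_2 + 3954×ρ, so ρ = (K_1 − K_2)/3954 = 7631250/3954 = 1930 kg m⁻³.

1930 kg m⁻³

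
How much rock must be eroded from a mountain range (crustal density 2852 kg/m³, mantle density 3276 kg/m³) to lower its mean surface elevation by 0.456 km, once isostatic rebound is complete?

Net drop Δ = e − u = e − e ρ_c/ρ_m = e (ρ_m − ρ_c)/ρ_m.
e = Δ ρ_m/(ρ_m − ρ_c) = 0.456 km × 3276/424 = 3.52 km.

3.52 km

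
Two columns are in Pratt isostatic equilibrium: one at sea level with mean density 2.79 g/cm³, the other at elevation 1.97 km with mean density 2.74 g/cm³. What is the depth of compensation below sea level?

108 km

ρ_ref D = ρ (D + h) → D (ρ_ref − ρ) = ρ h.
D = ρ h/(ρ_ref − ρ) = 2.74 × 1.97 km/(2.79 − 2.74) = 108 km.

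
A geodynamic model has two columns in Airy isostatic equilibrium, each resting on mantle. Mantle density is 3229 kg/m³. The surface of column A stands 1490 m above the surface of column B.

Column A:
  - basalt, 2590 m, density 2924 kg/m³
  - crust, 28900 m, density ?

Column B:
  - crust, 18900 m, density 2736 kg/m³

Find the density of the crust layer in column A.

Take the compensation level at the base of the deeper column (depth z_c below the surface of column A) and equate Σ ρ_i t_i down to z_c; mantle fills any gap and the z_c terms cancel.
Column A: 2590×2924 + 28900×ρ + (z_c − 31490)×3229
Column B: 1490×0 + 18900×2736 + (z_c − 1490 − 18900)×3229
The z_c×3229 term appears on both sides and cancels. Collect the known terms of each column as K = Σ(ρt)_known − 3229 × (depth of known layers): K_A = 7573160 − 3229×31490 = −94108050; K_B = 51710400 − 3229×(1490 + 18900) = −14128910.
Balance: K_A + 28900×ρ = K_B, so ρ = (K_B − K_A)/28900 = 79979100/28900 = 2770 kg/m³.

2770 kg/m³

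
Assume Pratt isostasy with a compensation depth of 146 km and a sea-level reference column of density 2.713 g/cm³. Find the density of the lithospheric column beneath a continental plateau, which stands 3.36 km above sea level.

2.65 g/cm³

Pratt balance: ρ_ref D = ρ (D + h).
ρ = ρ_ref D/(D + h) = 2.713 × 146 km/(146 km + 3.36 km) = 2.65 g/cm³.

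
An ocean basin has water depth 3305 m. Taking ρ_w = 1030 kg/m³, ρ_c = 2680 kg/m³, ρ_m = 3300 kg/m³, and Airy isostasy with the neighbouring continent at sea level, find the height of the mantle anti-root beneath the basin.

8800 m

By Archimedes' principle applied to the lithosphere: replacing crust with seawater at the top is compensated by replacing crust with mantle at the base: d (ρ_c − ρ_w) = a (ρ_m − ρ_c).
a = d (ρ_c − ρ_w)/(ρ_m − ρ_c) = 3305 m × 1650/620 = 8800 m.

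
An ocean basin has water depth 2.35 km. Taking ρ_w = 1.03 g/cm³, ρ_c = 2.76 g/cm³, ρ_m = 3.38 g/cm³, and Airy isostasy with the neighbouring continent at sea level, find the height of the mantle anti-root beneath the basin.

By Archimedes' principle applied to the lithosphere: replacing crust with seawater at the top is compensated by replacing crust with mantle at the base: d (ρ_c − ρ_w) = a (ρ_m − ρ_c).
a = d (ρ_c − ρ_w)/(ρ_m − ρ_c) = 2.35 km × 1.73/0.62 = 6.56 km.

6.56 km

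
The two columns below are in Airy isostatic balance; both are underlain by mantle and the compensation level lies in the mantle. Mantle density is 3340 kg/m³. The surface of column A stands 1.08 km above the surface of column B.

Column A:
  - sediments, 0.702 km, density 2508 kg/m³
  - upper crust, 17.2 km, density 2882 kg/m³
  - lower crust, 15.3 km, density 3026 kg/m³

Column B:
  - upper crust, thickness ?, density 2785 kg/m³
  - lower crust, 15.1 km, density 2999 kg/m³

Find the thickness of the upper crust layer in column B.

Take the compensation level at the base of the deeper column (depth z_c below the surface of column A) and equate Σ ρ_i t_i down to z_c; mantle fills any gap and the z_c terms cancel.
Column A: 0.702×2508 + 17.2×2882 + 15.3×3026 + (z_c − 33.202)×3340
Column B: 1.08×0 + x×2785 + 15.1×2999 + (z_c − 1.08 − 15.1 − x)×3340
The z_c×3340 term appears on both sides and cancels. Collect the known terms of each column as K = Σ(ρt)_known − 3340 × (depth of known layers): K_A = 97628.816 − 3340×33.202 = −13265.864; K_B = 45284.9 − 3340×(1.08 + 15.1) = −8756.3.
Balance: K_A = K_B − x×(3340 − 2785), so x = (K_B − K_A)/(3340 − 2785) = 4509.56/555 = 8.13 km.

8.13 km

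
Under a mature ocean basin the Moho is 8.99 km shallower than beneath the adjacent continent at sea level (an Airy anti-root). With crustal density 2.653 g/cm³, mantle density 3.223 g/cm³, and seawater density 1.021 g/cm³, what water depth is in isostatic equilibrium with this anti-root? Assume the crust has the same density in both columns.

Replacing a thickness d of crust by seawater at the top must be balanced by replacing crust with mantle at the base: d (ρ_c − ρ_w) = a (ρ_m − ρ_c).
d = a (ρ_m − ρ_c)/(ρ_c − ρ_w) = 8.99 km × 0.57/1.632 = 3.14 km.

3.14 km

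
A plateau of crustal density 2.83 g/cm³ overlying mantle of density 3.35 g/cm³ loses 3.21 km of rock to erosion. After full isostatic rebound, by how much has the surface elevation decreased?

Rebound u = e ρ_c/ρ_m = 3.21 km × 2.83/3.35 = 2.712 km.
Net surface drop = e − u = 3.21 km − 2.712 km = e (ρ_m − ρ_c)/ρ_m = 0.498 km.

0.498 km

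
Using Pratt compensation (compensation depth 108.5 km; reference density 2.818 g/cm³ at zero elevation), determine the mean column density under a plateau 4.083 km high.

2.72 g/cm³

Pratt balance: ρ_ref D = ρ (D + h).
ρ = ρ_ref D/(D + h) = 2.818 × 108.5 km/(108.5 km + 4.083 km) = 2.72 g/cm³.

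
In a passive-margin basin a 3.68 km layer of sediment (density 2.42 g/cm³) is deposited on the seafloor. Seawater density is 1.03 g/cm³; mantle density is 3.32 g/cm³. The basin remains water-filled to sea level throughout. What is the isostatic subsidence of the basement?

2.23 km

Submarine loading: the sediment displaces seawater, and the subsidence is in turn flooded, so s (ρ_m − ρ_w) = t (ρ_sed − ρ_w).
s = 3.68 km × (2.42 − 1.03) / (3.32 − 1.03) = 2.23 km.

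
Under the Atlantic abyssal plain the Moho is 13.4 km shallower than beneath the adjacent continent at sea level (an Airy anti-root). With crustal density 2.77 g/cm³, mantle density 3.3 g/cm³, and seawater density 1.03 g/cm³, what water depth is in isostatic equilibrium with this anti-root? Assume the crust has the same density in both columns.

4.08 km

Replacing a thickness d of crust by seawater at the top must be balanced by replacing crust with mantle at the base: d (ρ_c − ρ_w) = a (ρ_m − ρ_c).
d = a (ρ_m − ρ_c)/(ρ_c − ρ_w) = 13.4 km × 0.53/1.74 = 4.08 km.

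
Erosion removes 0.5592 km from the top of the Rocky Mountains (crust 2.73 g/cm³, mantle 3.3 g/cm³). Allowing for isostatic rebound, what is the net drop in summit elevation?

Rebound u = e ρ_c/ρ_m = 0.5592 km × 2.73/3.3 = 0.4626 km.
Net surface drop = e − u = 0.5592 km − 0.4626 km = e (ρ_m − ρ_c)/ρ_m = 0.0966 km.

0.0966 km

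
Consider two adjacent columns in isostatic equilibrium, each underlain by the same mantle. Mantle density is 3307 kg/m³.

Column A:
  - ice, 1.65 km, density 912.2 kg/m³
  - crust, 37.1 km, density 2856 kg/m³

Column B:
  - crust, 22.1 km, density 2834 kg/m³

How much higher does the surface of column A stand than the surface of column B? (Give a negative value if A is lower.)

3.09 km

For any compensation level in the mantle, the mantle terms cancel and isostasy reduces to e = (Σt_A − Σt_B) − (Σ(ρt)_A − Σ(ρt)_B) / ρ_m.
Σt_A = 38.75 km; Σt_B = 22.1 km; Σ(ρt)_A = 107462.73; Σ(ρt)_B = 62631.4 (in km·kg/m³).
e = (38.75 − 22.1) − (107462.73 − 62631.4) / 3307 = 3.09 km.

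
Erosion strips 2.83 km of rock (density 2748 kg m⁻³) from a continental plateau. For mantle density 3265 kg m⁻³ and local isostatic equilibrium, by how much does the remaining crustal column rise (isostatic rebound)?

Unloading: uplift u = e ρ_c/ρ_m = 2.83 km × 2748/3265 = 2.38 km.

2.38 km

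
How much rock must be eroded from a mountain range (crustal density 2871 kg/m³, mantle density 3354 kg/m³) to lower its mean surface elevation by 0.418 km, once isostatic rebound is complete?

Net drop Δ = e − u = e − e ρ_c/ρ_m = e (ρ_m − ρ_c)/ρ_m.
e = Δ ρ_m/(ρ_m − ρ_c) = 0.418 km × 3354/483 = 2.9 km.

2.9 km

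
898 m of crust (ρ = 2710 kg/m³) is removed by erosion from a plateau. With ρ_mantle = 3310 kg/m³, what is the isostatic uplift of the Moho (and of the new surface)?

735 m

Unloading: uplift u = e ρ_c/ρ_m = 898 m × 2710/3310 = 735 m.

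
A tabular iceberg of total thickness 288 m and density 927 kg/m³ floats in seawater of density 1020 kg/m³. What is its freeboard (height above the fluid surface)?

26.3 m

Floating equilibrium: submerged depth d = t ρ_obj/ρ_fluid = 288 m × 927/1020 = 261.7 m.
Freeboard = t − d = 288 m − 261.7 m = 26.3 m.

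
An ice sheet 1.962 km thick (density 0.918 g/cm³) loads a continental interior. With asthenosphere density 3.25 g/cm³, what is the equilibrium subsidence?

Equating mass per unit area of the two columns: the ice load ρ_ice t is balanced by mantle displaced below, ρ_m s.
s = t ρ_ice / ρ_m = 1.962 km × 0.918/3.25 = 0.554 km.

0.554 km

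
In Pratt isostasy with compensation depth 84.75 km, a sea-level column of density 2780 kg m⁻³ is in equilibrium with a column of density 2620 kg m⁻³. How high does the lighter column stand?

5.18 km

ρ_ref D = ρ (D + h) → h = D (ρ_ref − ρ)/ρ.
h = 84.75 km × (2780 − 2620)/2620 = 5.18 km.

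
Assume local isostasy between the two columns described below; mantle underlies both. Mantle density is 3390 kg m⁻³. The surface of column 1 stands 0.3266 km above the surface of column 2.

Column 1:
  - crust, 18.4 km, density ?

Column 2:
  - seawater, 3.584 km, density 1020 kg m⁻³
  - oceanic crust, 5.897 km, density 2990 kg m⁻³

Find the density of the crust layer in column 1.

Take the compensation level at the base of the deeper column (depth z_c below the surface of column 1) and equate Σ ρ_i t_i down to z_c; mantle fills any gap and the z_c terms cancel.
Column 1: 18.4×ρ + (z_c − 18.4)×3390
Column 2: 0.3266×0 + 3.584×1020 + 5.897×2990 + (z_c − 0.3266 − 9.481)×3390
The z_c×3390 term appears on both sides and cancels. Collect the known terms of each column as K = Σ(ρt)_known − 3390 × (depth of known layers): K_1 = 0 − 3390×18.4 = −62376; K_2 = 21287.71 − 3390×(0.3266 + 9.481) = −11960.054.
Balance: K_1 + 18.4×ρ = K_2, so ρ = (K_2 − K_1)/18.4 = 50415.9/18.4 = 2740 kg m⁻³.

2740 kg m⁻³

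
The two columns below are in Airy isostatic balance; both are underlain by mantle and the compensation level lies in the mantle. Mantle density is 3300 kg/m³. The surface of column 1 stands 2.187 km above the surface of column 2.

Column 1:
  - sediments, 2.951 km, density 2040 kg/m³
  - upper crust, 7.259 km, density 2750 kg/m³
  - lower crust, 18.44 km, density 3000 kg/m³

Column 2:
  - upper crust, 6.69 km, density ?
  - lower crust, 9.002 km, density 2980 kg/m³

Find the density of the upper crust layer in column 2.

Take the compensation level at the base of the deeper column (depth z_c below the surface of column 1) and equate Σ ρ_i t_i down to z_c; mantle fills any gap and the z_c terms cancel.
Column 1: 2.951×2040 + 7.259×2750 + 18.44×3000 + (z_c − 28.65)×3300
Column 2: 2.187×0 + 6.69×ρ + 9.002×2980 + (z_c − 2.187 − 15.692)×3300
The z_c×3300 term appears on both sides and cancels. Collect the known terms of each column as K = Σ(ρt)_known − 3300 × (depth of known layers): K_1 = 81302.29 − 3300×28.65 = −13242.71; K_2 = 26825.96 − 3300×(2.187 + 15.692) = −32174.74.
Balance: K_1 = K_2 + 6.69×ρ, so ρ = (K_1 − K_2)/6.69 = 18932/6.69 = 2830 kg/m³.

2830 kg/m³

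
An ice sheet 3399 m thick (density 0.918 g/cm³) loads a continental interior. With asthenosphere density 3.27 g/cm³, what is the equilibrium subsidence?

954 m

By Archimedes' principle applied to the lithosphere: the ice load ρ_ice t is balanced by mantle displaced below, ρ_m s.
s = t ρ_ice / ρ_m = 3399 m × 0.918/3.27 = 954 m.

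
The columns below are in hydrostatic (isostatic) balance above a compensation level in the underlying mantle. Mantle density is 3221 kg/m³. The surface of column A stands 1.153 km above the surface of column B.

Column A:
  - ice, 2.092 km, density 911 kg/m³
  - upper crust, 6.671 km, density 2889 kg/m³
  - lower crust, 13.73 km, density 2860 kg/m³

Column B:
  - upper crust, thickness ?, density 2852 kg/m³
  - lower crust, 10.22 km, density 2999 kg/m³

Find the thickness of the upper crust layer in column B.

16.3 km

Take the compensation level at the base of the deeper column (depth z_c below the surface of column A) and equate Σ ρ_i t_i down to z_c; mantle fills any gap and the z_c terms cancel.
Column A: 2.092×911 + 6.671×2889 + 13.73×2860 + (z_c − 22.493)×3221
Column B: 1.153×0 + x×2852 + 10.22×2999 + (z_c − 1.153 − 10.22 − x)×3221
The z_c×3221 term appears on both sides and cancels. Collect the known terms of each column as K = Σ(ρt)_known − 3221 × (depth of known layers): K_A = 60446.131 − 3221×22.493 = −12003.822; K_B = 30649.78 − 3221×(1.153 + 10.22) = −5982.653.
Balance: K_A = K_B − x×(3221 − 2852), so x = (K_B − K_A)/(3221 − 2852) = 6021.17/369 = 16.3 km.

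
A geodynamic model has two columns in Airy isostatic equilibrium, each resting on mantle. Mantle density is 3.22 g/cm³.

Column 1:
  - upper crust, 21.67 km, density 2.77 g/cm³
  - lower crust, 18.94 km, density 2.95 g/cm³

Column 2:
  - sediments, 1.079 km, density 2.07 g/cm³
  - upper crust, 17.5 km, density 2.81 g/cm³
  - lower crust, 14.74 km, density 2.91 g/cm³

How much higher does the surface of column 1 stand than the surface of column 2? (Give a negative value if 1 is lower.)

0.584 km

For any compensation level in the mantle, the mantle terms cancel and isostasy reduces to e = (Σt_1 − Σt_2) − (Σ(ρt)_1 − Σ(ρt)_2) / ρ_m.
Σt_1 = 40.61 km; Σt_2 = 33.319 km; Σ(ρt)_1 = 115.8989; Σ(ρt)_2 = 94.30193 (in km·g/cm³).
e = (40.61 − 33.319) − (115.8989 − 94.30193) / 3.22 = 0.584 km.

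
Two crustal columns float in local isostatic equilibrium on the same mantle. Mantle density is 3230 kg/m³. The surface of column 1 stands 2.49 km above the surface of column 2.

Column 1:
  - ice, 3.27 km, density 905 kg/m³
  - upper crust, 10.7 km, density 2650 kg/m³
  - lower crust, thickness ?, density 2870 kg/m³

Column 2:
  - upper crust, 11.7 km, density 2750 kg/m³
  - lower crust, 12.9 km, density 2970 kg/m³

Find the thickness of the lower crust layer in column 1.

Take the compensation level at the base of the deeper column (depth z_c below the surface of column 1) and equate Σ ρ_i t_i down to z_c; mantle fills any gap and the z_c terms cancel.
Column 1: 3.27×905 + 10.7×2650 + x×2870 + (z_c − 13.97 − x)×3230
Column 2: 2.49×0 + 11.7×2750 + 12.9×2970 + (z_c − 2.49 − 24.6)×3230
The z_c×3230 term appears on both sides and cancels. Collect the known terms of each column as K = Σ(ρt)_known − 3230 × (depth of known layers): K_1 = 31314.35 − 3230×13.97 = −13808.75; K_2 = 70488 − 3230×(2.49 + 24.6) = −17012.7.
Balance: K_1 − x×(3230 − 2870) = K_2, so x = (K_1 − K_2)/(3230 − 2870) = 3203.95/360 = 8.9 km.

8.9 km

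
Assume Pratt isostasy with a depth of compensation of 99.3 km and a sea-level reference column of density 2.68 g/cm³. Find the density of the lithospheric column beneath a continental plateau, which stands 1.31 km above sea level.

2.65 g/cm³

Pratt balance: ρ_ref D = ρ (D + h).
ρ = ρ_ref D/(D + h) = 2.68 × 99.3 km/(99.3 km + 1.31 km) = 2.65 g/cm³.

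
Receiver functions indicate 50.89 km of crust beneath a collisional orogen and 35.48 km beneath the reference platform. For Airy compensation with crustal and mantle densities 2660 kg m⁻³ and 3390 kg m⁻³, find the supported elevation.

3.32 km

Excess crust Δ = 50.89 km − 35.48 km = 15.41 km, split between elevation h and root r with h + r = Δ.
Airy balance ρ_c h = (ρ_m − ρ_c) r gives r = h ρ_c/(ρ_m − ρ_c), so h (1 + ρ_c/(ρ_m − ρ_c)) = Δ, i.e. h = Δ (ρ_m − ρ_c)/ρ_m.
h = 15.41 km × 730/3390 = 3.32 km.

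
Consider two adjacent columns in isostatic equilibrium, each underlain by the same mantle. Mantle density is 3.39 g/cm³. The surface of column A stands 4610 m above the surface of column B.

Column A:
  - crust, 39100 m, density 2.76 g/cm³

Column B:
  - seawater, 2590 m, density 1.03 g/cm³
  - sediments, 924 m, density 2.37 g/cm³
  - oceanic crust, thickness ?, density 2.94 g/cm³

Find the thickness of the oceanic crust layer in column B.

Take the compensation level at the base of the deeper column (depth z_c below the surface of column A) and equate Σ ρ_i t_i down to z_c; mantle fills any gap and the z_c terms cancel.
Column A: 39100×2.76 + (z_c − 39100)×3.39
Column B: 4610×0 + 2590×1.03 + 924×2.37 + x×2.94 + (z_c − 4610 − 3514 − x)×3.39
The z_c×3.39 term appears on both sides and cancels. Collect the known terms of each column as K = Σ(ρt)_known − 3.39 × (depth of known layers): K_A = 107916 − 3.39×39100 = −24633; K_B = 4857.58 − 3.39×(4610 + 3514) = −22682.78.
Balance: K_A = K_B − x×(3.39 − 2.94), so x = (K_B − K_A)/(3.39 − 2.94) = 1950.22/0.45 = 4330 m.

4330 m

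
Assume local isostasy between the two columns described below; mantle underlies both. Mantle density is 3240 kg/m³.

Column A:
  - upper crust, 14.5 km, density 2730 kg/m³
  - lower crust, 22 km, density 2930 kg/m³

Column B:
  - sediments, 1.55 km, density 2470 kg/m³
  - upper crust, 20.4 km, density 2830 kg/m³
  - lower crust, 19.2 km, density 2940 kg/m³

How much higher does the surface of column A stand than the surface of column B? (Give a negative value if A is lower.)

For any compensation level in the mantle, the mantle terms cancel and isostasy reduces to e = (Σt_A − Σt_B) − (Σ(ρt)_A − Σ(ρt)_B) / ρ_m.
Σt_A = 36.5 km; Σt_B = 41.15 km; Σ(ρt)_A = 104045; Σ(ρt)_B = 118008.5 (in km·kg/m³).
e = (36.5 − 41.15) − (104045 − 118008.5) / 3240 = −0.34 km.

−0.34 km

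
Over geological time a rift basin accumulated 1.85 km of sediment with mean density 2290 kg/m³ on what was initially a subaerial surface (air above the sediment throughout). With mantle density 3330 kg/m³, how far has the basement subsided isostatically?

1.27 km

Subaerial load: s = t ρ_sed / ρ_m = 1.85 km × 2290/3330 = 1.27 km.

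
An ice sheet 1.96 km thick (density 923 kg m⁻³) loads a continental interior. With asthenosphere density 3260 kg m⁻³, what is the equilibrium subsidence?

Balancing pressure at the compensation depth: the ice load ρ_ice t is balanced by mantle displaced below, ρ_m s.
s = t ρ_ice / ρ_m = 1.96 km × 923/3260 = 0.555 km.

0.555 km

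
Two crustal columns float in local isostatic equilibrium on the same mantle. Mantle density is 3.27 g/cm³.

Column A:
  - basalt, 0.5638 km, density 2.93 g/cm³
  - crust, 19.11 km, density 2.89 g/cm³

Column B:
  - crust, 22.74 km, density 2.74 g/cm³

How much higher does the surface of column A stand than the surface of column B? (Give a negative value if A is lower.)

−1.41 km

For any compensation level in the mantle, the mantle terms cancel and isostasy reduces to e = (Σt_A − Σt_B) − (Σ(ρt)_A − Σ(ρt)_B) / ρ_m.
Σt_A = 19.6738 km; Σt_B = 22.74 km; Σ(ρt)_A = 56.879834; Σ(ρt)_B = 62.3076 (in km·g/cm³).
e = (19.6738 − 22.74) − (56.879834 − 62.3076) / 3.27 = −1.41 km.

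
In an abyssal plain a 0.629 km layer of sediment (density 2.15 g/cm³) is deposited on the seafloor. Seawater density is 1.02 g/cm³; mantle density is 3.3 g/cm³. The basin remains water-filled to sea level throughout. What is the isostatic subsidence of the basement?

Submarine loading: the sediment displaces seawater, and the subsidence is in turn flooded, so s (ρ_m − ρ_w) = t (ρ_sed − ρ_w).
s = 0.629 km × (2.15 − 1.02) / (3.3 − 1.02) = 0.312 km.

0.312 km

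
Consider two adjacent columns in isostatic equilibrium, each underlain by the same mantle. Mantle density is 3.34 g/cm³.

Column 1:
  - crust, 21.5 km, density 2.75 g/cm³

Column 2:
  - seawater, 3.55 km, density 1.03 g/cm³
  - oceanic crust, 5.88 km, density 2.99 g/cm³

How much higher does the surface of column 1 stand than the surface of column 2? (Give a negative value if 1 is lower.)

0.726 km

For any compensation level in the mantle, the mantle terms cancel and isostasy reduces to e = (Σt_1 − Σt_2) − (Σ(ρt)_1 − Σ(ρt)_2) / ρ_m.
Σt_1 = 21.5 km; Σt_2 = 9.43 km; Σ(ρt)_1 = 59.125; Σ(ρt)_2 = 21.2377 (in km·g/cm³).
e = (21.5 − 9.43) − (59.125 − 21.2377) / 3.34 = 0.726 km.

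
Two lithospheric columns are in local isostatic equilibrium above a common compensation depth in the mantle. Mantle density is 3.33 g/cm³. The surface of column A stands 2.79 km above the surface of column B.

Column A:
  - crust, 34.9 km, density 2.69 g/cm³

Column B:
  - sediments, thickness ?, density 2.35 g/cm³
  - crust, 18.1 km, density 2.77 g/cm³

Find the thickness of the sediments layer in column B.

2.97 km

Take the compensation level at the base of the deeper column (depth z_c below the surface of column A) and equate Σ ρ_i t_i down to z_c; mantle fills any gap and the z_c terms cancel.
Column A: 34.9×2.69 + (z_c − 34.9)×3.33
Column B: 2.79×0 + x×2.35 + 18.1×2.77 + (z_c − 2.79 − 18.1 − x)×3.33
The z_c×3.33 term appears on both sides and cancels. Collect the known terms of each column as K = Σ(ρt)_known − 3.33 × (depth of known layers): K_A = 93.881 − 3.33×34.9 = −22.336; K_B = 50.137 − 3.33×(2.79 + 18.1) = −19.4267.
Balance: K_A = K_B − x×(3.33 − 2.35), so x = (K_B − K_A)/(3.33 − 2.35) = 2.9093/0.98 = 2.97 km.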